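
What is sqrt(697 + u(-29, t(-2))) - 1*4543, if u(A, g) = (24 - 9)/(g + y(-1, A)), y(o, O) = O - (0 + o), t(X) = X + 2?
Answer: -4543 + sqrt(136507)/14 ≈ -4516.6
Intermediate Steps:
t(X) = 2 + X
y(o, O) = O - o
u(A, g) = 15/(1 + A + g) (u(A, g) = (24 - 9)/(g + (A - 1*(-1))) = 15/(g + (A + 1)) = 15/(g + (1 + A)) = 15/(1 + A + g))
sqrt(697 + u(-29, t(-2))) - 1*4543 = sqrt(697 + 15/(1 - 29 + (2 - 2))) - 1*4543 = sqrt(697 + 15/(1 - 29 + 0)) - 4543 = sqrt(697 + 15/(-28)) - 4543 = sqrt(697 + 15*(-1/28)) - 4543 = sqrt(697 - 15/28) - 4543 = sqrt(19501/28) - 4543 = sqrt(136507)/14 - 4543 = -4543 + sqrt(136507)/14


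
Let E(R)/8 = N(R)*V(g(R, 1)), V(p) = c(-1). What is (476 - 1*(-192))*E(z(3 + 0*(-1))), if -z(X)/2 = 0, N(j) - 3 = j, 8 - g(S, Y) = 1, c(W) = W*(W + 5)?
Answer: -64128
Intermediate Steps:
c(W) = W*(5 + W)
g(S, Y) = 7 (g(S, Y) = 8 - 1*1 = 8 - 1 = 7)
V(p) = -4 (V(p) = -(5 - 1) = -1*4 = -4)
N(j) = 3 + j
z(X) = 0 (z(X) = -2*0 = 0)
E(R) = -96 - 32*R (E(R) = 8*((3 + R)*(-4)) = 8*(-12 - 4*R) = -96 - 32*R)
(476 - 1*(-192))*E(z(3 + 0*(-1))) = (476 - 1*(-192))*(-96 - 32*0) = (476 + 192)*(-96 + 0) = 668*(-96) = -64128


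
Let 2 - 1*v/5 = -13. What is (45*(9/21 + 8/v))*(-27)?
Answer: -22761/35 ≈ -650.31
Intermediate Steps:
v = 75 (v = 10 - 5*(-13) = 10 + 65 = 75)
(45*(9/21 + 8/v))*(-27) = (45*(9/21 + 8/75))*(-27) = (45*(9*(1/21) + 8*(1/75)))*(-27) = (45*(3/7 + 8/75))*(-27) = (45*(281/525))*(-27) = (843/35)*(-27) = -22761/35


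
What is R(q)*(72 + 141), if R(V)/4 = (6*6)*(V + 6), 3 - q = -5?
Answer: 429408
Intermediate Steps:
q = 8 (q = 3 - 1*(-5) = 3 + 5 = 8)
R(V) = 864 + 144*V (R(V) = 4*((6*6)*(V + 6)) = 4*(36*(6 + V)) = 4*(216 + 36*V) = 864 + 144*V)
R(q)*(72 + 141) = (864 + 144*8)*(72 + 141) = (864 + 1152)*213 = 2016*213 = 429408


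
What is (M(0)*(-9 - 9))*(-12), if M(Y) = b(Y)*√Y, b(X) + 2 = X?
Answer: 0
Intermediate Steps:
b(X) = -2 + X
M(Y) = √Y*(-2 + Y) (M(Y) = (-2 + Y)*√Y = √Y*(-2 + Y))
(M(0)*(-9 - 9))*(-12) = ((√0*(-2 + 0))*(-9 - 9))*(-12) = ((0*(-2))*(-18))*(-12) = (0*(-18))*(-12) = 0*(-12) = 0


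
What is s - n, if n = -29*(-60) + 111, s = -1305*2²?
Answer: -7071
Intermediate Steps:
s = -5220 (s = -1305*4 = -5220)
n = 1851 (n = 1740 + 111 = 1851)
s - n = -5220 - 1*1851 = -5220 - 1851 = -7071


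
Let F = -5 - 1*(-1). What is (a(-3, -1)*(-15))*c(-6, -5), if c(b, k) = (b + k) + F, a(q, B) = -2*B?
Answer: 450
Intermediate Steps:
F = -4 (F = -5 + 1 = -4)
c(b, k) = -4 + b + k (c(b, k) = (b + k) - 4 = -4 + b + k)
(a(-3, -1)*(-15))*c(-6, -5) = (-2*(-1)*(-15))*(-4 - 6 - 5) = (2*(-15))*(-15) = -30*(-15) = 450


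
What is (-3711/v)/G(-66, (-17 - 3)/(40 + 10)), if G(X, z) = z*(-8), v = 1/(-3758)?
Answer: 34864845/8 ≈ 4.3581e+6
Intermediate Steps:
v = -1/3758 ≈ -0.00026610
G(X, z) = -8*z
(-3711/v)/G(-66, (-17 - 3)/(40 + 10)) = (-3711/(-1/3758))/((-8*(-17 - 3)/(40 + 10))) = (-3711*(-3758))/((-(-160)/50)) = 13945938/((-(-160)/50)) = 13945938/((-8*(-⅖))) = 13945938/(16/5) = 13945938*(5/16) = 34864845/8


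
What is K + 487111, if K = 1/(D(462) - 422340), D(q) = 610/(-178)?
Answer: 18309803485626/37588565 ≈ 4.8711e+5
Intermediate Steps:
D(q) = -305/89 (D(q) = 610*(-1/178) = -305/89)
K = -89/37588565 (K = 1/(-305/89 - 422340) = 1/(-37588565/89) = -89/37588565 ≈ -2.3677e-6)
K + 487111 = -89/37588565 + 487111 = 18309803485626/37588565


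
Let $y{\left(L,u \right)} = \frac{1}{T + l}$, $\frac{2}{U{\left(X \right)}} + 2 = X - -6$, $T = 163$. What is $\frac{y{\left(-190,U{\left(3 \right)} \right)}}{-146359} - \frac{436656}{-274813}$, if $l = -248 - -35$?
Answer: $\frac{290493368183}{182824344850} \approx 1.5889$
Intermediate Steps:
$l = -213$ ($l = -248 + 35 = -213$)
$U{\left(X \right)} = \frac{2}{4 + X}$ ($U{\left(X \right)} = \frac{2}{-2 + \left(X - -6\right)} = \frac{2}{-2 + \left(X + 6\right)} = \frac{2}{-2 + \left(6 + X\right)} = \frac{2}{4 + X}$)
$y{\left(L,u \right)} = - \frac{1}{50}$ ($y{\left(L,u \right)} = \frac{1}{163 - 213} = \frac{1}{-50} = - \frac{1}{50}$)
$\frac{y{\left(-190,U{\left(3 \right)} \right)}}{-146359} - \frac{436656}{-274813} = - \frac{1}{50 \left(-146359\right)} - \frac{436656}{-274813} = \left(- \frac{1}{50}\right) \left(- \frac{1}{146359}\right) - - \frac{39696}{24983} = \frac{1}{7317950} + \frac{39696}{24983} = \frac{290493368183}{182824344850}$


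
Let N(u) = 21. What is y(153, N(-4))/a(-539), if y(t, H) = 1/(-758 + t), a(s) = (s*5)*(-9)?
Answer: -1/14674275 ≈ -6.8147e-8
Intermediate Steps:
a(s) = -45*s (a(s) = (5*s)*(-9) = -45*s)
y(153, N(-4))/a(-539) = 1/((-758 + 153)*((-45*(-539)))) = 1/(-605*24255) = -1/605*1/24255 = -1/14674275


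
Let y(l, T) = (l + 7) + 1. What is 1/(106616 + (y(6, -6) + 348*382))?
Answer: 1/239566 ≈ 4.1742e-6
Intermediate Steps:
y(l, T) = 8 + l (y(l, T) = (7 + l) + 1 = 8 + l)
1/(106616 + (y(6, -6) + 348*382)) = 1/(106616 + ((8 + 6) + 348*382)) = 1/(106616 + (14 + 132936)) = 1/(106616 + 132950) = 1/239566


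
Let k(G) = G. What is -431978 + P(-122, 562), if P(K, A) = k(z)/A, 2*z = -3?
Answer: -485543275/1124 ≈ -4.3198e+5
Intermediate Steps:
z = -3/2 (z = (½)*(-3) = -3/2 ≈ -1.5000)
P(K, A) = -3/(2*A)
-431978 + P(-122, 562) = -431978 - 3/2/562 = -431978 - 3/2*1/562 = -431978 - 3/1124 = -485543275/1124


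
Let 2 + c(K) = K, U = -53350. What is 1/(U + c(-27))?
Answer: -1/53379 ≈ -1.8734e-5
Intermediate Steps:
c(K) = -2 + K
1/(U + c(-27)) = 1/(-53350 + (-2 - 27)) = 1/(-53350 - 29) = 1/(-53379) = -1/53379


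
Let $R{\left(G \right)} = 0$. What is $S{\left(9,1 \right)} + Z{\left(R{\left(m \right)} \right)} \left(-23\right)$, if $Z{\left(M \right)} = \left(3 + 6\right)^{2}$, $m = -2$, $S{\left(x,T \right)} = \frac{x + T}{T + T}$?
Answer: $-1858$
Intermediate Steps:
$S{\left(x,T \right)} = \frac{T + x}{2 T}$
$Z{\left(M \right)} = 81$ ($Z{\left(M \right)} = 9^{2} = 81$)
$S{\left(9,1 \right)} + Z{\left(R{\left(m \right)} \right)} \left(-23\right) = \frac{1 + 9}{2 \cdot 1} + 81 \left(-23\right) = \frac{1}{2} \cdot 1 \cdot 10 - 1863 = 5 - 1863 = -1858$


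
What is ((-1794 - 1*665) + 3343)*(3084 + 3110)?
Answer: 5475496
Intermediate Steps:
((-1794 - 1*665) + 3343)*(3084 + 3110) = ((-1794 - 665) + 3343)*6194 = (-2459 + 3343)*6194 = 884*6194 = 5475496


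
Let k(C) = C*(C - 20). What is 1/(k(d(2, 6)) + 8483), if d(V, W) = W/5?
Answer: 25/211511 ≈ 0.00011820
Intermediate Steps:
d(V, W) = W/5 (d(V, W) = W*(⅕) = W/5)
k(C) = C*(-20 + C)
1/(k(d(2, 6)) + 8483) = 1/(((⅕)*6)*(-20 + (⅕)*6) + 8483) = 1/(6*(-20 + 6/5)/5 + 8483) = 1/((6/5)*(-94/5) + 8483) = 1/(-564/25 + 8483) = 1/(211511/25) = 25/211511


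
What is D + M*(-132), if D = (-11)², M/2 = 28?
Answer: -7271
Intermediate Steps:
M = 56 (M = 2*28 = 56)
D = 121
D + M*(-132) = 121 + 56*(-132) = 121 - 7392 = -7271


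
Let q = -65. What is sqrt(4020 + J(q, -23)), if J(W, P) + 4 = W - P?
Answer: sqrt(3974) ≈ 63.040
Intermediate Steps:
J(W, P) = -4 + W - P (J(W, P) = -4 + (W - P) = -4 + W - P)
sqrt(4020 + J(q, -23)) = sqrt(4020 + (-4 - 65 - 1*(-23))) = sqrt(4020 + (-4 - 65 + 23)) = sqrt(4020 - 46) = sqrt(3974)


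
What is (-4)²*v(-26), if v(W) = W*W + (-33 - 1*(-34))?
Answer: 10832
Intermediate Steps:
v(W) = 1 + W² (v(W) = W² + (-33 + 34) = W² + 1 = 1 + W²)
(-4)²*v(-26) = (-4)²*(1 + (-26)²) = 16*(1 + 676) = 16*677 = 10832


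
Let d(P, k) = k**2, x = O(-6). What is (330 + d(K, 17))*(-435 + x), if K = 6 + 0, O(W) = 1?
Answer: -268646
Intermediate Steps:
x = 1
K = 6
(330 + d(K, 17))*(-435 + x) = (330 + 17**2)*(-435 + 1) = (330 + 289)*(-434) = 619*(-434) = -268646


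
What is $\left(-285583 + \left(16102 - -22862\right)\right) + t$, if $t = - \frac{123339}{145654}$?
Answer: $- \frac{35921167165}{145654} \approx -2.4662 \cdot 10^{5}$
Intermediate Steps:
$t = - \frac{123339}{145654}$ ($t = \left(-123339\right) \frac{1}{145654} = - \frac{123339}{145654} \approx -0.84679$)
$\left(-285583 + \left(16102 - -22862\right)\right) + t = \left(-285583 + \left(16102 - -22862\right)\right) - \frac{123339}{145654} = \left(-285583 + \left(16102 + 22862\right)\right) - \frac{123339}{145654} = \left(-285583 + 38964\right) - \frac{123339}{145654} = -246619 - \frac{123339}{145654} = - \frac{35921167165}{145654}$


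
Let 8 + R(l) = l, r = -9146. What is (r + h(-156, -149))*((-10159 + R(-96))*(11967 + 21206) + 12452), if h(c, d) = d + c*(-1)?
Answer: 3111299867533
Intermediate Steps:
R(l) = -8 + l
h(c, d) = d - c
(r + h(-156, -149))*((-10159 + R(-96))*(11967 + 21206) + 12452) = (-9146 + (-149 - 1*(-156)))*((-10159 + (-8 - 96))*(11967 + 21206) + 12452) = (-9146 + (-149 + 156))*((-10159 - 104)*33173 + 12452) = (-9146 + 7)*(-10263*33173 + 12452) = -9139*(-340454499 + 12452) = -9139*(-340442047) = 3111299867533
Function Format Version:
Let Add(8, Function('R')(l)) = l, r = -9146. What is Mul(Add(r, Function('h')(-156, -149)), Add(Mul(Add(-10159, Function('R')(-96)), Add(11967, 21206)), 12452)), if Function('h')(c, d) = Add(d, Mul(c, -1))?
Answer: 3111299867533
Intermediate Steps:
Function('R')(l) = Add(-8, l)
Function('h')(c, d) = Add(d, Mul(-1, c))
Mul(Add(r, Function('h')(-156, -149)), Add(Mul(Add(-10159, Function('R')(-96)), Add(11967, 21206)), 12452)) = Mul(Add(-9146, Add(-149, Mul(-1, -156))), Add(Mul(Add(-10159, Add(-8, -96)), Add(11967, 21206)), 12452)) = Mul(Add(-9146, Add(-149, 156)), Add(Mul(Add(-10159, -104), 33173), 12452)) = Mul(Add(-9146, 7), Add(Mul(-10263, 33173), 12452)) = Mul(-9139, Add(-340454499, 12452)) = Mul(-9139, -340442047) = 3111299867533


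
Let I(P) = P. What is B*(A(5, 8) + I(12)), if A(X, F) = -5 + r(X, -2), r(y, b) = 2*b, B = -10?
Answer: -30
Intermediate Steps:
A(X, F) = -9 (A(X, F) = -5 + 2*(-2) = -5 - 4 = -9)
B*(A(5, 8) + I(12)) = -10*(-9 + 12) = -10*3 = -30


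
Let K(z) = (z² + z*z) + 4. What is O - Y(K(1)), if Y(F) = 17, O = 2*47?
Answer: 77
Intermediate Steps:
O = 94
K(z) = 4 + 2*z² (K(z) = (z² + z²) + 4 = 2*z² + 4 = 4 + 2*z²)
O - Y(K(1)) = 94 - 1*17 = 94 - 17 = 77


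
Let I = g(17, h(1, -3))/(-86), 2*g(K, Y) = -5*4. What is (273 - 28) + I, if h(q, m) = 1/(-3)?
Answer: 10540/43 ≈ 245.12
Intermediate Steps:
h(q, m) = -⅓
g(K, Y) = -10 (g(K, Y) = (-5*4)/2 = (½)*(-20) = -10)
I = 5/43 (I = -10/(-86) = -10*(-1/86) = 5/43 ≈ 0.11628)
(273 - 28) + I = (273 - 28) + 5/43 = 245 + 5/43 = 10540/43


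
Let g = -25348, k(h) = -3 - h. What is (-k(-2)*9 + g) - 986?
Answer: -26325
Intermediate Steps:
(-k(-2)*9 + g) - 986 = (-(-3 - 1*(-2))*9 - 25348) - 986 = (-(-3 + 2)*9 - 25348) - 986 = (-1*(-1)*9 - 25348) - 986 = (1*9 - 25348) - 986 = (9 - 25348) - 986 = -25339 - 986 = -26325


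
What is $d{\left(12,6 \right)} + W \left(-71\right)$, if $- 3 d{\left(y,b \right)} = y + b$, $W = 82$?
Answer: $-5828$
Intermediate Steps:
$d{\left(y,b \right)} = - \frac{b}{3} - \frac{y}{3}$ ($d{\left(y,b \right)} = - \frac{y + b}{3} = - \frac{b + y}{3} = - \frac{b}{3} - \frac{y}{3}$)
$d{\left(12,6 \right)} + W \left(-71\right) = \left(\left(- \frac{1}{3}\right) 6 - 4\right) + 82 \left(-71\right) = \left(-2 - 4\right) - 5822 = -6 - 5822 = -5828$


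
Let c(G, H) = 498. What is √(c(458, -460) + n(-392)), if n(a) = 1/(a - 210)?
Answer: √180476590/602 ≈ 22.316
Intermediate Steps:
n(a) = 1/(-210 + a)
√(c(458, -460) + n(-392)) = √(498 + 1/(-210 - 392)) = √(498 + 1/(-602)) = √(498 - 1/602) = √(299795/602) = √180476590/602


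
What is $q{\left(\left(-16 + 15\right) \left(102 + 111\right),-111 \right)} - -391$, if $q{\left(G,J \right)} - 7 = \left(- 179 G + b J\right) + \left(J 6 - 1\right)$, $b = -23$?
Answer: $40411$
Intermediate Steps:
$q{\left(G,J \right)} = 6 - 179 G - 17 J$ ($q{\left(G,J \right)} = 7 - \left(1 + 23 J + 179 G - J 6\right) = 7 - \left(1 + 17 J + 179 G\right) = 6 - 179 G - 17 J$)
$q{\left(\left(-16 + 15\right) \left(102 + 111\right),-111 \right)} - -391 = \left(6 - 179 \left(-16 + 15\right) \left(102 + 111\right) - -1887\right) - -391 = \left(6 - 179 \left(\left(-1\right) 213\right) + 1887\right) + 391 = \left(6 - -38127 + 1887\right) + 391 = \left(6 + 38127 + 1887\right) + 391 = 40020 + 391 = 40411$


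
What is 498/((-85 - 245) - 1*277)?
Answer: -498/607 ≈ -0.82043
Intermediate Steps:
498/((-85 - 245) - 1*277) = 498/(-330 - 277) = 498/(-607) = 498*(-1/607) = -498/607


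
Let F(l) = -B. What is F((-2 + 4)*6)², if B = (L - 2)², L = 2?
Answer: 0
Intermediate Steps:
B = 0 (B = (2 - 2)² = 0² = 0)
F(l) = 0 (F(l) = -1*0 = 0)
F((-2 + 4)*6)² = 0² = 0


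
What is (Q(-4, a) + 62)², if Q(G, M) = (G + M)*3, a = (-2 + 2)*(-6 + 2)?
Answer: 2500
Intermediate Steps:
a = 0 (a = 0*(-4) = 0)
Q(G, M) = 3*G + 3*M
(Q(-4, a) + 62)² = ((3*(-4) + 3*0) + 62)² = ((-12 + 0) + 62)² = (-12 + 62)² = 50² = 2500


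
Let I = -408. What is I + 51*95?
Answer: 4437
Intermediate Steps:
I + 51*95 = -408 + 51*95 = -408 + 4845 = 4437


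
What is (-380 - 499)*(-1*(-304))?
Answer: -267216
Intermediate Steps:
(-380 - 499)*(-1*(-304)) = -879*304 = -267216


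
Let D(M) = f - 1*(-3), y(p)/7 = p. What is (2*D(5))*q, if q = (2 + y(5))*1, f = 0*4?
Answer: 222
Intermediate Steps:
f = 0
y(p) = 7*p
D(M) = 3 (D(M) = 0 - 1*(-3) = 0 + 3 = 3)
q = 37 (q = (2 + 7*5)*1 = (2 + 35)*1 = 37*1 = 37)
(2*D(5))*q = (2*3)*37 = 6*37 = 222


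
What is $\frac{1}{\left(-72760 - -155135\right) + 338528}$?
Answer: $\frac{1}{420903} \approx 2.3758 \cdot 10^{-6}$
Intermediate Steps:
$\frac{1}{\left(-72760 - -155135\right) + 338528} = \frac{1}{\left(-72760 + 155135\right) + 338528} = \frac{1}{82375 + 338528} = \frac{1}{420903}$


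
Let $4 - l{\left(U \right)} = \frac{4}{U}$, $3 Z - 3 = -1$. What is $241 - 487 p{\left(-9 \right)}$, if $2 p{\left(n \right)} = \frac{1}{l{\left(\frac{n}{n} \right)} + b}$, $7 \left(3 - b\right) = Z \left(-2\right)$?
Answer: $\frac{22067}{134} \approx 164.68$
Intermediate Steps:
$Z = \frac{2}{3}$ ($Z = 1 + \frac{1}{3} \left(-1\right) = 1 - \frac{1}{3} = \frac{2}{3} \approx 0.66667$)
$l{\left(U \right)} = 4 - \frac{4}{U}$
$b = \frac{67}{21}$ ($b = 3 - \frac{\frac{2}{3} \left(-2\right)}{7} = 3 - - \frac{4}{21} = 3 + \frac{4}{21} = \frac{67}{21} \approx 3.1905$)
$p{\left(n \right)} = \frac{21}{134}$ ($p{\left(n \right)} = \frac{1}{2 \left(\left(4 - \frac{4}{n \frac{1}{n}}\right) + \frac{67}{21}\right)} = \frac{1}{2 \left(\left(4 - \frac{4}{1}\right) + \frac{67}{21}\right)} = \frac{1}{2 \left(\left(4 - 4\right) + \frac{67}{21}\right)} = \frac{1}{2 \left(0 + \frac{67}{21}\right)} = \frac{1}{2 \cdot \frac{67}{21}} = \frac{1}{2} \cdot \frac{21}{67} = \frac{21}{134}$)
$241 - 487 p{\left(-9 \right)} = 241 - \frac{10227}{134} = \frac{22067}{134}$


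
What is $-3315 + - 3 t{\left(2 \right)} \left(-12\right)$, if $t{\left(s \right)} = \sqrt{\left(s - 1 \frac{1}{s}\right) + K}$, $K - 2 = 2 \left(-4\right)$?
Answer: $-3315 + 54 i \sqrt{2} \approx -3315.0 + 76.368 i$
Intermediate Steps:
$K = -6$ ($K = 2 + 2 \left(-4\right) = 2 - 8 = -6$)
$t{\left(s \right)} = \sqrt{-6 + s - \frac{1}{s}}$ ($t{\left(s \right)} = \sqrt{\left(s - 1 \frac{1}{s}\right) - 6} = \sqrt{\left(s - \frac{1}{s}\right) - 6} = \sqrt{-6 + s - \frac{1}{s}}$)
$-3315 + - 3 t{\left(2 \right)} \left(-12\right) = -3315 + - 3 \sqrt{-6 + 2 - \frac{1}{2}} \left(-12\right) = -3315 + - 3 \sqrt{- \frac{9}{2}} \left(-12\right) = -3315 + - 3 \frac{3 i \sqrt{2}}{2} \left(-12\right) = -3315 + - \frac{9 i \sqrt{2}}{2} \left(-12\right) = -3315 + 54 i \sqrt{2}$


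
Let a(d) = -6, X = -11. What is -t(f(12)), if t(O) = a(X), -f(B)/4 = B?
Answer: 6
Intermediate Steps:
f(B) = -4*B
t(O) = -6
-t(f(12)) = -1*(-6) = 6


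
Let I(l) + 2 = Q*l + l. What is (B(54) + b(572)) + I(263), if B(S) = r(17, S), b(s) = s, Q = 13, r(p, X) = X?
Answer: 4306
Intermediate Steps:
I(l) = -2 + 14*l (I(l) = -2 + (13*l + l) = -2 + 14*l)
B(S) = S
(B(54) + b(572)) + I(263) = (54 + 572) + (-2 + 14*263) = 626 + (-2 + 3682) = 626 + 3680 = 4306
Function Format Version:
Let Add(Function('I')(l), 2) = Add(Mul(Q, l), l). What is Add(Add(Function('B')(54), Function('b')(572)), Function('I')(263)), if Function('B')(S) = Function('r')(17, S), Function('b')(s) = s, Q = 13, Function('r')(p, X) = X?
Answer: 4306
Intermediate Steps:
Function('I')(l) = Add(-2, Mul(14, l)) (Function('I')(l) = Add(-2, Add(Mul(13, l), l)) = Add(-2, Mul(14, l)))
Function('B')(S) = S
Add(Add(Function('B')(54), Function('b')(572)), Function('I')(263)) = Add(Add(54, 572), Add(-2, Mul(14, 263))) = Add(626, Add(-2, 3682)) = Add(626, 3680) = 4306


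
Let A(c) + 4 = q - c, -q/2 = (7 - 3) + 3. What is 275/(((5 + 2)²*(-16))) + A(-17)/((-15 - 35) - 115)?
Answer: -44591/129360 ≈ -0.34470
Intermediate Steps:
q = -14 (q = -2*((7 - 3) + 3) = -2*(4 + 3) = -2*7 = -14)
A(c) = -18 - c (A(c) = -4 + (-14 - c) = -18 - c)
275/(((5 + 2)²*(-16))) + A(-17)/((-15 - 35) - 115) = 275/(((5 + 2)²*(-16))) + (-18 - 1*(-17))/((-15 - 35) - 115) = 275/((7²*(-16))) + (-18 + 17)/(-50 - 115) = 275/((49*(-16))) - 1/(-165) = 275/(-784) - 1*(-1/165) = 275*(-1/784) + 1/165 = -275/784 + 1/165 = -44591/129360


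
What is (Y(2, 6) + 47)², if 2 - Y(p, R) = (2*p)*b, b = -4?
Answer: 4225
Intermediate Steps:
Y(p, R) = 2 + 8*p (Y(p, R) = 2 - 2*p*(-4) = 2 - (-8)*p = 2 + 8*p)
(Y(2, 6) + 47)² = ((2 + 8*2) + 47)² = ((2 + 16) + 47)² = (18 + 47)² = 65² = 4225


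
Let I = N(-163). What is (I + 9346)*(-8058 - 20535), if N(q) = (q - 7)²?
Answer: -1093567878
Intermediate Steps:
N(q) = (-7 + q)²
I = 28900 (I = (-7 - 163)² = (-170)² = 28900)
(I + 9346)*(-8058 - 20535) = (28900 + 9346)*(-8058 - 20535) = 38246*(-28593) = -1093567878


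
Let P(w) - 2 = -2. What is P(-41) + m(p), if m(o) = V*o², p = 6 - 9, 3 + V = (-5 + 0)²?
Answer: 198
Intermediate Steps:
V = 22 (V = -3 + (-5 + 0)² = -3 + (-5)² = -3 + 25 = 22)
P(w) = 0 (P(w) = 2 - 2 = 0)
p = -3
m(o) = 22*o²
P(-41) + m(p) = 0 + 22*(-3)² = 0 + 22*9 = 0 + 198 = 198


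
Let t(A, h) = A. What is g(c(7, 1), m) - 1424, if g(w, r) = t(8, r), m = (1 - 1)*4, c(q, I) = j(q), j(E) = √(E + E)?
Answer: -1416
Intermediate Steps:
j(E) = √2*√E (j(E) = √(2*E) = √2*√E)
c(q, I) = √2*√q
m = 0 (m = 0*4 = 0)
g(w, r) = 8
g(c(7, 1), m) - 1424 = 8 - 1424 = -1416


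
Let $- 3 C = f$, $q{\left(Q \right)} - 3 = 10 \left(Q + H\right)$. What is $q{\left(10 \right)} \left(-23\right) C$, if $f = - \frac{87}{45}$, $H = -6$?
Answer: $- \frac{28681}{45} \approx -637.36$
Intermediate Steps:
$q{\left(Q \right)} = -57 + 10 Q$ ($q{\left(Q \right)} = 3 + 10 \left(Q - 6\right) = 3 + 10 \left(-6 + Q\right) = 3 + \left(-60 + 10 Q\right) = -57 + 10 Q$)
$f = - \frac{29}{15}$ ($f = \left(-87\right) \frac{1}{45} = - \frac{29}{15} \approx -1.9333$)
$C = \frac{29}{45}$ ($C = \left(- \frac{1}{3}\right) \left(- \frac{29}{15}\right) = \frac{29}{45} \approx 0.64444$)
$q{\left(10 \right)} \left(-23\right) C = \left(-57 + 10 \cdot 10\right) \left(-23\right) \frac{29}{45} = \left(-57 + 100\right) \left(-23\right) \frac{29}{45} = 43 \left(-23\right) \frac{29}{45} = \left(-989\right) \frac{29}{45} = - \frac{28681}{45}$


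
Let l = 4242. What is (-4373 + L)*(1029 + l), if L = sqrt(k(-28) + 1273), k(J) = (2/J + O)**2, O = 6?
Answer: -23050083 + 753*sqrt(256397)/2 ≈ -2.2859e+7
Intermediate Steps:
k(J) = (6 + 2/J)**2 (k(J) = (2/J + 6)**2 = (6 + 2/J)**2)
L = sqrt(256397)/14 (L = sqrt(4*(1 + 3*(-28))**2/(-28)**2 + 1273) = sqrt(4*(1/784)*(1 - 84)**2 + 1273) = sqrt(4*(1/784)*(-83)**2 + 1273) = sqrt(4*(1/784)*6889 + 1273) = sqrt(6889/196 + 1273) = sqrt(256397/196) = sqrt(256397)/14 ≈ 36.168)
(-4373 + L)*(1029 + l) = (-4373 + sqrt(256397)/14)*(1029 + 4242) = (-4373 + sqrt(256397)/14)*5271 = -23050083 + 753*sqrt(256397)/2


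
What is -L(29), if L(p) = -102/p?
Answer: 102/29 ≈ 3.5172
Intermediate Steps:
-L(29) = -(-102)/29 = -1*(-102/29) = 102/29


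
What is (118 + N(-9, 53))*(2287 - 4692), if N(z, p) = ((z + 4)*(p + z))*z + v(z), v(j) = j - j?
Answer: -5045690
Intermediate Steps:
v(j) = 0
N(z, p) = z*(4 + z)*(p + z) (N(z, p) = ((z + 4)*(p + z))*z + 0 = ((4 + z)*(p + z))*z + 0 = z*(4 + z)*(p + z) + 0 = z*(4 + z)*(p + z))
(118 + N(-9, 53))*(2287 - 4692) = (118 - 9*((-9)² + 4*53 + 4*(-9) + 53*(-9)))*(2287 - 4692) = (118 - 9*(81 + 212 - 36 - 477))*(-2405) = (118 - 9*(-220))*(-2405) = (118 + 1980)*(-2405) = 2098*(-2405) = -5045690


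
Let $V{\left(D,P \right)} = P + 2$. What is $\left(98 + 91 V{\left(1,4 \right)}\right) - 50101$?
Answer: $-49457$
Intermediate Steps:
$V{\left(D,P \right)} = 2 + P$
$\left(98 + 91 V{\left(1,4 \right)}\right) - 50101 = \left(98 + 91 \left(2 + 4\right)\right) - 50101 = \left(98 + 91 \cdot 6\right) - 50101 = \left(98 + 546\right) - 50101 = 644 - 50101 = -49457$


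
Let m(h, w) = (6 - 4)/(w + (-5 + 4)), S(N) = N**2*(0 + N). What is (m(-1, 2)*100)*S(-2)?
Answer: -1600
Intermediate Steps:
S(N) = N**3 (S(N) = N**2*N = N**3)
m(h, w) = 2/(-1 + w) (m(h, w) = 2/(w - 1) = 2/(-1 + w))
(m(-1, 2)*100)*S(-2) = ((2/(-1 + 2))*100)*(-2)**3 = ((2/1)*100)*(-8) = ((2*1)*100)*(-8) = (2*100)*(-8) = 200*(-8) = -1600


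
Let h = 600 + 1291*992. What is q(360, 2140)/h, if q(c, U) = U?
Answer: 535/320318 ≈ 0.0016702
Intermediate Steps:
h = 1281272 (h = 600 + 1280672 = 1281272)
q(360, 2140)/h = 2140/1281272 = 2140*(1/1281272) = 535/320318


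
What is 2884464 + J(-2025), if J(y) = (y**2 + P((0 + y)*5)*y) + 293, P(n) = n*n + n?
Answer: -207566652118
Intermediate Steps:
P(n) = n + n**2 (P(n) = n**2 + n = n + n**2)
J(y) = 293 + y**2 + 5*y**2*(1 + 5*y) (J(y) = (y**2 + (((0 + y)*5)*(1 + (0 + y)*5))*y) + 293 = (y**2 + ((y*5)*(1 + y*5))*y) + 293 = (y**2 + ((5*y)*(1 + 5*y))*y) + 293 = (y**2 + (5*y*(1 + 5*y))*y) + 293 = (y**2 + 5*y**2*(1 + 5*y)) + 293 = 293 + y**2 + 5*y**2*(1 + 5*y))
2884464 + J(-2025) = 2884464 + (293 + 6*(-2025)**2 + 25*(-2025)**3) = 2884464 + (293 + 6*4100625 + 25*(-8303765625)) = 2884464 + (293 + 24603750 - 207594140625) = 2884464 - 207569536582 = -207566652118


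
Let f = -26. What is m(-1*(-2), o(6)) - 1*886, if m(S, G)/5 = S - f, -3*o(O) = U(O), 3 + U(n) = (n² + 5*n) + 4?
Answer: -746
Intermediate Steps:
U(n) = 1 + n² + 5*n (U(n) = -3 + ((n² + 5*n) + 4) = -3 + (4 + n² + 5*n) = 1 + n² + 5*n)
o(O) = -⅓ - 5*O/3 - O²/3 (o(O) = -(1 + O² + 5*O)/3 = -⅓ - 5*O/3 - O²/3)
m(S, G) = 130 + 5*S (m(S, G) = 5*(S - 1*(-26)) = 5*(S + 26) = 5*(26 + S) = 130 + 5*S)
m(-1*(-2), o(6)) - 1*886 = (130 + 5*(-1*(-2))) - 1*886 = (130 + 5*2) - 886 = (130 + 10) - 886 = 140 - 886 = -746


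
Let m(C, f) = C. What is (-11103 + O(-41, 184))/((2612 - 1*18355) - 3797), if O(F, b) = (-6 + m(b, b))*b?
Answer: -21649/19540 ≈ -1.1079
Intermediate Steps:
O(F, b) = b*(-6 + b) (O(F, b) = (-6 + b)*b = b*(-6 + b))
(-11103 + O(-41, 184))/((2612 - 1*18355) - 3797) = (-11103 + 184*(-6 + 184))/((2612 - 1*18355) - 3797) = (-11103 + 184*178)/((2612 - 18355) - 3797) = (-11103 + 32752)/(-15743 - 3797) = 21649/(-19540) = 21649*(-1/19540) = -21649/19540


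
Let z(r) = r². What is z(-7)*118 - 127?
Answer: 5655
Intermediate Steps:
z(-7)*118 - 127 = (-7)²*118 - 127 = 49*118 - 127 = 5782 - 127 = 5655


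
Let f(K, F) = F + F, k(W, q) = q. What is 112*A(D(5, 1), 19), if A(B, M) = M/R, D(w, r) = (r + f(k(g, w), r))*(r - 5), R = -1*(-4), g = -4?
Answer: 532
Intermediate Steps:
f(K, F) = 2*F
R = 4
D(w, r) = 3*r*(-5 + r) (D(w, r) = (r + 2*r)*(r - 5) = (3*r)*(-5 + r) = 3*r*(-5 + r))
A(B, M) = M/4
112*A(D(5, 1), 19) = 112*((1/4)*19) = 112*(19/4) = 532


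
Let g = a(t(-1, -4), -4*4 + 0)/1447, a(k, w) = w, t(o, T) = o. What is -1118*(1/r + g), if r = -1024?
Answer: 9967529/740864 ≈ 13.454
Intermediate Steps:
g = -16/1447 (g = (-4*4 + 0)/1447 = (-16 + 0)*(1/1447) = -16*1/1447 = -16/1447 ≈ -0.011057)
-1118*(1/r + g) = -1118*(1/(-1024) - 16/1447) = -1118*(-1/1024 - 16/1447) = -1118*(-17831/1481728) = 9967529/740864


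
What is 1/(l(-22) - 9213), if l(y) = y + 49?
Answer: -1/9186 ≈ -0.00010886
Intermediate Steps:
l(y) = 49 + y
1/(l(-22) - 9213) = 1/((49 - 22) - 9213) = 1/(27 - 9213) = 1/(-9186) = -1/9186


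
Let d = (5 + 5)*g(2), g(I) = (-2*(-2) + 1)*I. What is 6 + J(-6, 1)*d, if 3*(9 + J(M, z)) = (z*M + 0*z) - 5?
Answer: -3782/3 ≈ -1260.7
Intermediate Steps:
g(I) = 5*I (g(I) = (4 + 1)*I = 5*I)
J(M, z) = -32/3 + M*z/3 (J(M, z) = -9 + ((z*M + 0*z) - 5)/3 = -9 + ((M*z + 0) - 5)/3 = -9 + (M*z - 5)/3 = -9 + (-5 + M*z)/3 = -9 + (-5/3 + M*z/3) = -32/3 + M*z/3)
d = 100 (d = (5 + 5)*(5*2) = 10*10 = 100)
6 + J(-6, 1)*d = 6 + (-32/3 + (1/3)*(-6)*1)*100 = 6 + (-32/3 - 2)*100 = 6 - 38/3*100 = 6 - 3800/3 = -3782/3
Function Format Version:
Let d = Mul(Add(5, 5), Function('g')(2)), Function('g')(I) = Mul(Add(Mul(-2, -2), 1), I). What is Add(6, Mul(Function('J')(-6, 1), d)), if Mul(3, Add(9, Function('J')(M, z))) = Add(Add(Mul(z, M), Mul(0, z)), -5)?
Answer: Rational(-3782, 3) ≈ -1260.7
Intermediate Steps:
Function('g')(I) = Mul(5, I) (Function('g')(I) = Mul(Add(4, 1), I) = Mul(5, I))
Function('J')(M, z) = Add(Rational(-32, 3), Mul(Rational(1, 3), M, z)) (Function('J')(M, z) = Add(-9, Mul(Rational(1, 3), Add(Add(Mul(z, M), Mul(0, z)), -5))) = Add(-9, Mul(Rational(1, 3), Add(Add(Mul(M, z), 0), -5))) = Add(-9, Mul(Rational(1, 3), Add(Mul(M, z), -5))) = Add(-9, Mul(Rational(1, 3), Add(-5, Mul(M, z)))) = Add(-9, Add(Rational(-5, 3), Mul(Rational(1, 3), M, z))) = Add(Rational(-32, 3), Mul(Rational(1, 3), M, z)))
d = 100 (d = Mul(Add(5, 5), Mul(5, 2)) = Mul(10, 10) = 100)
Add(6, Mul(Function('J')(-6, 1), d)) = Add(6, Mul(Add(Rational(-32, 3), Mul(Rational(1, 3), -6, 1)), 100)) = Add(6, Mul(Add(Rational(-32, 3), -2), 100)) = Add(6, Mul(Rational(-38, 3), 100)) = Add(6, Rational(-3800, 3)) = Rational(-3782, 3)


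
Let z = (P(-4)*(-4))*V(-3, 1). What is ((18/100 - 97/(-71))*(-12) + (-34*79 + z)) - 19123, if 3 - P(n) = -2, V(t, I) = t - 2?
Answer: -38566409/1775 ≈ -21728.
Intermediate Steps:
V(t, I) = -2 + t
P(n) = 5 (P(n) = 3 - 1*(-2) = 3 + 2 = 5)
z = 100 (z = (5*(-4))*(-2 - 3) = -20*(-5) = 100)
((18/100 - 97/(-71))*(-12) + (-34*79 + z)) - 19123 = ((18/100 - 97/(-71))*(-12) + (-34*79 + 100)) - 19123 = ((18*(1/100) - 97*(-1/71))*(-12) + (-2686 + 100)) - 19123 = ((9/50 + 97/71)*(-12) - 2586) - 19123 = ((5489/3550)*(-12) - 2586) - 19123 = (-32934/1775 - 2586) - 19123 = -4623084/1775 - 19123 = -38566409/1775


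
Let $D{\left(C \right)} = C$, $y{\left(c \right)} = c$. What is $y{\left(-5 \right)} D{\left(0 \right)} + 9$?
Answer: $9$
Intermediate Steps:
$y{\left(-5 \right)} D{\left(0 \right)} + 9 = \left(-5\right) 0 + 9 = 0 + 9 = 9$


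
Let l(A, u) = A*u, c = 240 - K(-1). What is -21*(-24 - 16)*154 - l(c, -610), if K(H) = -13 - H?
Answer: 283080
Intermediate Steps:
c = 252 (c = 240 - (-13 - 1*(-1)) = 240 - (-13 + 1) = 240 - 1*(-12) = 240 + 12 = 252)
-21*(-24 - 16)*154 - l(c, -610) = -21*(-24 - 16)*154 - 252*(-610) = -21*(-40)*154 - 1*(-153720) = 840*154 + 153720 = 129360 + 153720 = 283080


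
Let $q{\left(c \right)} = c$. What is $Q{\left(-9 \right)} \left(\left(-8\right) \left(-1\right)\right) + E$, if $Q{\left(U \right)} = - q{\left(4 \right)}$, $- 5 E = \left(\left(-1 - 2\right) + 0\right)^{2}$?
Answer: $- \frac{169}{5} \approx -33.8$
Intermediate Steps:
$E = - \frac{9}{5}$ ($E = - \frac{\left(\left(-1 - 2\right) + 0\right)^{2}}{5} = - \frac{\left(-3 + 0\right)^{2}}{5} = - \frac{\left(-3\right)^{2}}{5} = \left(- \frac{1}{5}\right) 9 = - \frac{9}{5} \approx -1.8$)
$Q{\left(U \right)} = -4$ ($Q{\left(U \right)} = \left(-1\right) 4 = -4$)
$Q{\left(-9 \right)} \left(\left(-8\right) \left(-1\right)\right) + E = - 4 \left(\left(-8\right) \left(-1\right)\right) - \frac{9}{5} = \left(-4\right) 8 - \frac{9}{5} = -32 - \frac{9}{5} = - \frac{169}{5}$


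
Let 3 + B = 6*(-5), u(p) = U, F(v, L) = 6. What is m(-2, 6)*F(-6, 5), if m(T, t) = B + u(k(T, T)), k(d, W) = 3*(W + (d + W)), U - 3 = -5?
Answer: -210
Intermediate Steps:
U = -2 (U = 3 - 5 = -2)
k(d, W) = 3*d + 6*W (k(d, W) = 3*(W + (W + d)) = 3*(d + 2*W) = 3*d + 6*W)
u(p) = -2
B = -33 (B = -3 + 6*(-5) = -3 - 30 = -33)
m(T, t) = -35 (m(T, t) = -33 - 2 = -35)
m(-2, 6)*F(-6, 5) = -35*6 = -210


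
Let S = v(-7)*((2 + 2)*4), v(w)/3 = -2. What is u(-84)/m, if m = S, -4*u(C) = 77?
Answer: 77/384 ≈ 0.20052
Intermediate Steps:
u(C) = -77/4 (u(C) = -¼*77 = -77/4)
v(w) = -6 (v(w) = 3*(-2) = -6)
S = -96 (S = -6*(2 + 2)*4 = -24*4 = -6*16 = -96)
m = -96
u(-84)/m = -77/4/(-96) = -77/4*(-1/96) = 77/384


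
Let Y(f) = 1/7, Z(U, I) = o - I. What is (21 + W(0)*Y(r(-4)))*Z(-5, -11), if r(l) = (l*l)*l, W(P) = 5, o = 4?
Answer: 2280/7 ≈ 325.71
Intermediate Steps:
r(l) = l³ (r(l) = l²*l = l³)
Z(U, I) = 4 - I
Y(f) = ⅐
(21 + W(0)*Y(r(-4)))*Z(-5, -11) = (21 + 5*(⅐))*(4 - 1*(-11)) = (21 + 5/7)*(4 + 11) = (152/7)*15 = 2280/7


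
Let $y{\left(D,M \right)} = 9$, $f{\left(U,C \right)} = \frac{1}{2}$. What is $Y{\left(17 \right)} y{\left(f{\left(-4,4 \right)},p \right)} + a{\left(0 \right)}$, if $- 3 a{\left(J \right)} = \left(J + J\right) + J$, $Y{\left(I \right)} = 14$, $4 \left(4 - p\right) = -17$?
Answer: $126$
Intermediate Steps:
$p = \frac{33}{4}$ ($p = 4 - - \frac{17}{4} = 4 + \frac{17}{4} = \frac{33}{4} \approx 8.25$)
$f{\left(U,C \right)} = \frac{1}{2}$
$a{\left(J \right)} = - J$ ($a{\left(J \right)} = - \frac{\left(J + J\right) + J}{3} = - \frac{2 J + J}{3} = - \frac{3 J}{3} = - J$)
$Y{\left(17 \right)} y{\left(f{\left(-4,4 \right)},p \right)} + a{\left(0 \right)} = 14 \cdot 9 - 0 = 126 + 0 = 126$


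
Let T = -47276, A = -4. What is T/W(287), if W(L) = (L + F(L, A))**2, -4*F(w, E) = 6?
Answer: -189104/326041 ≈ -0.58000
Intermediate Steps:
F(w, E) = -3/2 (F(w, E) = -1/4*6 = -3/2)
W(L) = (-3/2 + L)**2 (W(L) = (L - 3/2)**2 = (-3/2 + L)**2)
T/W(287) = -47276*4/(-3 + 2*287)**2 = -47276*4/(-3 + 574)**2 = -47276/((1/4)*571**2) = -47276/((1/4)*326041) = -47276/326041/4 = -47276*4/326041 = -189104/326041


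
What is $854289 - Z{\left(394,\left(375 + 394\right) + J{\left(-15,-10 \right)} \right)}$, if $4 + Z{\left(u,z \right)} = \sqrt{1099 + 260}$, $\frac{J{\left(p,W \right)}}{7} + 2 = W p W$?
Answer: $854293 - 3 \sqrt{151} \approx 8.5426 \cdot 10^{5}$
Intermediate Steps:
$J{\left(p,W \right)} = -14 + 7 p W^{2}$ ($J{\left(p,W \right)} = -14 + 7 W p W = -14 + 7 W W p = -14 + 7 p W^{2}$)
$Z{\left(u,z \right)} = -4 + 3 \sqrt{151}$ ($Z{\left(u,z \right)} = -4 + \sqrt{1099 + 260} = -4 + \sqrt{1359} = -4 + 3 \sqrt{151}$)
$854289 - Z{\left(394,\left(375 + 394\right) + J{\left(-15,-10 \right)} \right)} = 854289 - \left(-4 + 3 \sqrt{151}\right) = 854289 + \left(4 - 3 \sqrt{151}\right) = 854293 - 3 \sqrt{151}$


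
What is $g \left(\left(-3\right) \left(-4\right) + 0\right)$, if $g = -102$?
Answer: $-1224$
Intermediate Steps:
$g \left(\left(-3\right) \left(-4\right) + 0\right) = - 102 \left(\left(-3\right) \left(-4\right) + 0\right) = - 102 \left(12 + 0\right) = \left(-102\right) 12 = -1224$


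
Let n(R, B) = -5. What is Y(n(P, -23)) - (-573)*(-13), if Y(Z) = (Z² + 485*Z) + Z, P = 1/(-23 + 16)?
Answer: -9854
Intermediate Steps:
P = -⅐ (P = 1/(-7) = -⅐ ≈ -0.14286)
Y(Z) = Z² + 486*Z
Y(n(P, -23)) - (-573)*(-13) = -5*(486 - 5) - (-573)*(-13) = -5*481 - 1*7449 = -2405 - 7449 = -9854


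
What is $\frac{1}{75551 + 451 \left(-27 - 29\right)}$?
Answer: $\frac{1}{50295} \approx 1.9883 \cdot 10^{-5}$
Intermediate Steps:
$\frac{1}{75551 + 451 \left(-27 - 29\right)} = \frac{1}{75551 + 451 \left(-56\right)} = \frac{1}{75551 - 25256} = \frac{1}{50295}$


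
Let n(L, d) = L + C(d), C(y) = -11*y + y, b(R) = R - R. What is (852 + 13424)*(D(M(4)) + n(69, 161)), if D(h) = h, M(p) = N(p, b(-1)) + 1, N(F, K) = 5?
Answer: -21913660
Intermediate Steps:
b(R) = 0
C(y) = -10*y
M(p) = 6 (M(p) = 5 + 1 = 6)
n(L, d) = L - 10*d
(852 + 13424)*(D(M(4)) + n(69, 161)) = (852 + 13424)*(6 + (69 - 10*161)) = 14276*(6 + (69 - 1610)) = 14276*(6 - 1541) = 14276*(-1535) = -21913660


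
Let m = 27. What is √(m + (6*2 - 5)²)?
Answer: 2*√19 ≈ 8.7178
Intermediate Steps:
√(m + (6*2 - 5)²) = √(27 + (6*2 - 5)²) = √(27 + (12 - 5)²) = √(27 + 7²) = √(27 + 49) = √76 = 2*√19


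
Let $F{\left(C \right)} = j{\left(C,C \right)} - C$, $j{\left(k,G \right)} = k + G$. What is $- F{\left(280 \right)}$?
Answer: $-280$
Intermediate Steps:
$j{\left(k,G \right)} = G + k$
$F{\left(C \right)} = C$ ($F{\left(C \right)} = \left(C + C\right) - C = 2 C - C = C$)
$- F{\left(280 \right)} = \left(-1\right) 280 = -280$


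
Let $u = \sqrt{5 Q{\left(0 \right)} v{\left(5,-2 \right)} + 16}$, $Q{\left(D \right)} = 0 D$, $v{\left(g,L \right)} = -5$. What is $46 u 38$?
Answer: $6992$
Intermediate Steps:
$Q{\left(D \right)} = 0$
$u = 4$ ($u = \sqrt{5 \cdot 0 \left(-5\right) + 16} = \sqrt{0 \left(-5\right) + 16} = \sqrt{0 + 16} = \sqrt{16} = 4$)
$46 u 38 = 46 \cdot 4 \cdot 38 = 184 \cdot 38 = 6992$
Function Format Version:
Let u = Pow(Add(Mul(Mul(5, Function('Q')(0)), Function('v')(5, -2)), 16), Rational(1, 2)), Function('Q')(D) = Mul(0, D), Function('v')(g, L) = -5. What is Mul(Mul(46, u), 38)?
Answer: 6992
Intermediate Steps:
Function('Q')(D) = 0
u = 4 (u = Pow(Add(Mul(Mul(5, 0), -5), 16), Rational(1, 2)) = Pow(Add(Mul(0, -5), 16), Rational(1, 2)) = Pow(Add(0, 16), Rational(1, 2)) = Pow(16, Rational(1, 2)) = 4)
Mul(Mul(46, u), 38) = Mul(Mul(46, 4), 38) = Mul(184, 38) = 6992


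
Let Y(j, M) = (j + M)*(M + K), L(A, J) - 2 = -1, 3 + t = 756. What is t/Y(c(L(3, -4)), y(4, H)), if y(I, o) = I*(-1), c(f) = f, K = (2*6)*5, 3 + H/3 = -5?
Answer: -251/56 ≈ -4.4821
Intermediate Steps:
t = 753 (t = -3 + 756 = 753)
H = -24 (H = -9 + 3*(-5) = -9 - 15 = -24)
K = 60 (K = 12*5 = 60)
L(A, J) = 1 (L(A, J) = 2 - 1 = 1)
y(I, o) = -I
Y(j, M) = (60 + M)*(M + j) (Y(j, M) = (j + M)*(M + 60) = (M + j)*(60 + M) = (60 + M)*(M + j))
t/Y(c(L(3, -4)), y(4, H)) = 753/((-1*4)² + 60*(-1*4) + 60*1 - 1*4*1) = 753/((-4)² + 60*(-4) + 60 - 4*1) = 753/(16 - 240 + 60 - 4) = 753/(-168) = 753*(-1/168) = -251/56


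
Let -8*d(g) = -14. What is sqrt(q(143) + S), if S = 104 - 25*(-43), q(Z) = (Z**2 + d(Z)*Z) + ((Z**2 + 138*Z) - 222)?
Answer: sqrt(247357)/2 ≈ 248.68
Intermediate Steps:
d(g) = 7/4 (d(g) = -1/8*(-14) = 7/4)
q(Z) = -222 + 2*Z**2 + 559*Z/4 (q(Z) = (Z**2 + 7*Z/4) + ((Z**2 + 138*Z) - 222) = (Z**2 + 7*Z/4) + (-222 + Z**2 + 138*Z) = -222 + 2*Z**2 + 559*Z/4)
S = 1179 (S = 104 + 1075 = 1179)
sqrt(q(143) + S) = sqrt((-222 + 2*143**2 + (559/4)*143) + 1179) = sqrt((-222 + 2*20449 + 79937/4) + 1179) = sqrt((-222 + 40898 + 79937/4) + 1179) = sqrt(242641/4 + 1179) = sqrt(247357/4) = sqrt(247357)/2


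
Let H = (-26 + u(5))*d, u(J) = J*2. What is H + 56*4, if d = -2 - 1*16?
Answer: 512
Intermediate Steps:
u(J) = 2*J
d = -18 (d = -2 - 16 = -18)
H = 288 (H = (-26 + 2*5)*(-18) = (-26 + 10)*(-18) = -16*(-18) = 288)
H + 56*4 = 288 + 56*4 = 288 + 224 = 512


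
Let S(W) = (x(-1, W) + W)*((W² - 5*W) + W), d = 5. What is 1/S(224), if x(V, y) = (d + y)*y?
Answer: 1/2538905600 ≈ 3.9387e-10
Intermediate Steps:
x(V, y) = y*(5 + y) (x(V, y) = (5 + y)*y = y*(5 + y))
S(W) = (W + W*(5 + W))*(W² - 4*W) (S(W) = (W*(5 + W) + W)*((W² - 5*W) + W) = (W + W*(5 + W))*(W² - 4*W))
1/S(224) = 1/(224²*(-24 + 224² + 2*224)) = 1/(50176*(-24 + 50176 + 448)) = 1/(50176*50600) = 1/2538905600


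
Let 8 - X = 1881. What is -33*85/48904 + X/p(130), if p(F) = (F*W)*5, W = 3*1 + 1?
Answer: -6180637/7946900 ≈ -0.77774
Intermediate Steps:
X = -1873 (X = 8 - 1*1881 = 8 - 1881 = -1873)
W = 4 (W = 3 + 1 = 4)
p(F) = 20*F (p(F) = (F*4)*5 = (4*F)*5 = 20*F)
-33*85/48904 + X/p(130) = -33*85/48904 - 1873/(20*130) = -2805*1/48904 - 1873/2600 = -2805/48904 - 1873*1/2600 = -2805/48904 - 1873/2600 = -6180637/7946900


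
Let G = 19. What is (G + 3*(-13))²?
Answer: 400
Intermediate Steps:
(G + 3*(-13))² = (19 + 3*(-13))² = (19 - 39)² = (-20)² = 400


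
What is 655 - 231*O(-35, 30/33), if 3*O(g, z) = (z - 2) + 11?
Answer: -108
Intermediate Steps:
O(g, z) = 3 + z/3 (O(g, z) = ((z - 2) + 11)/3 = ((-2 + z) + 11)/3 = (9 + z)/3 = 3 + z/3)
655 - 231*O(-35, 30/33) = 655 - 231*(3 + (30/33)/3) = 655 - 231*(3 + (30*(1/33))/3) = 655 - 231*(3 + (1/3)*(10/11)) = 655 - 231*(3 + 10/33) = 655 - 231*109/33 = 655 - 763 = -108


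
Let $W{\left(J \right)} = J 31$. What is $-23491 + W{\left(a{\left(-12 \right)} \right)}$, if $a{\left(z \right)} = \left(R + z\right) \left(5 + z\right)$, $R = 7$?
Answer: $-22406$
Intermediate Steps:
$a{\left(z \right)} = \left(5 + z\right) \left(7 + z\right)$ ($a{\left(z \right)} = \left(7 + z\right) \left(5 + z\right) = \left(5 + z\right) \left(7 + z\right)$)
$W{\left(J \right)} = 31 J$
$-23491 + W{\left(a{\left(-12 \right)} \right)} = -23491 + 31 \left(35 + \left(-12\right)^{2} + 12 \left(-12\right)\right) = -23491 + 31 \left(35 + 144 - 144\right) = -23491 + 31 \cdot 35 = -23491 + 1085 = -22406$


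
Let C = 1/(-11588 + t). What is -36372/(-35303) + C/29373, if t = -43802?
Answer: 59176169899537/57436938502410 ≈ 1.0303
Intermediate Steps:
C = -1/55390 (C = 1/(-11588 - 43802) = 1/(-55390) = -1/55390 ≈ -1.8054e-5)
-36372/(-35303) + C/29373 = -36372/(-35303) - 1/55390/29373 = -36372*(-1/35303) - 1/55390*1/29373 = 36372/35303 - 1/1626970470 = 59176169899537/57436938502410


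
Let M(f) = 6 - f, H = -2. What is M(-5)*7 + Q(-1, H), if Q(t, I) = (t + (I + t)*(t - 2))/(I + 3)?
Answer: 85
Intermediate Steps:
Q(t, I) = (t + (-2 + t)*(I + t))/(3 + I) (Q(t, I) = (t + (I + t)*(-2 + t))/(3 + I) = (t + (-2 + t)*(I + t))/(3 + I))
M(-5)*7 + Q(-1, H) = (6 - 1*(-5))*7 + ((-1)² - 1*(-1) - 2*(-2) - 2*(-1))/(3 - 2) = (6 + 5)*7 + (1 + 1 + 4 + 2)/1 = 11*7 + 1*8 = 77 + 8 = 85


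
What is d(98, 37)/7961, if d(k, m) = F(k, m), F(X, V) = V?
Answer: 37/7961 ≈ 0.0046477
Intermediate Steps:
d(k, m) = m
d(98, 37)/7961 = 37/7961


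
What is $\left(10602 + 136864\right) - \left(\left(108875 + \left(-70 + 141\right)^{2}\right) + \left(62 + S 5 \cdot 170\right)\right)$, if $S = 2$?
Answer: $31788$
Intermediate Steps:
$\left(10602 + 136864\right) - \left(\left(108875 + \left(-70 + 141\right)^{2}\right) + \left(62 + S 5 \cdot 170\right)\right) = \left(10602 + 136864\right) - \left(\left(108875 + \left(-70 + 141\right)^{2}\right) + \left(62 + 2 \cdot 5 \cdot 170\right)\right) = 147466 - \left(\left(108875 + 71^{2}\right) + \left(62 + 10 \cdot 170\right)\right) = 147466 - \left(\left(108875 + 5041\right) + \left(62 + 1700\right)\right) = 147466 - \left(113916 + 1762\right) = 147466 - 115678 = 31788$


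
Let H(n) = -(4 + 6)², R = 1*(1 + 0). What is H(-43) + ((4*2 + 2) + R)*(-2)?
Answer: -122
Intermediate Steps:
R = 1 (R = 1*1 = 1)
H(n) = -100 (H(n) = -1*10² = -1*100 = -100)
H(-43) + ((4*2 + 2) + R)*(-2) = -100 + ((4*2 + 2) + 1)*(-2) = -100 + ((8 + 2) + 1)*(-2) = -100 + (10 + 1)*(-2) = -100 + 11*(-2) = -100 - 22 = -122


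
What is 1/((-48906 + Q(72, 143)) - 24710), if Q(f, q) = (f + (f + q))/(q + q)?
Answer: -286/21053889 ≈ -1.3584e-5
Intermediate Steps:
Q(f, q) = (q + 2*f)/(2*q) (Q(f, q) = (q + 2*f)/((2*q)) = (q + 2*f)*(1/(2*q)) = (q + 2*f)/(2*q))
1/((-48906 + Q(72, 143)) - 24710) = 1/((-48906 + (72 + (½)*143)/143) - 24710) = 1/((-48906 + (72 + 143/2)/143) - 24710) = 1/((-48906 + (1/143)*(287/2)) - 24710) = 1/((-48906 + 287/286) - 24710) = 1/(-13986829/286 - 24710) = 1/(-21053889/286) = -286/21053889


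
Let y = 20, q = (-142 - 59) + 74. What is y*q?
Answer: -2540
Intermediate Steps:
q = -127 (q = -201 + 74 = -127)
y*q = 20*(-127) = -2540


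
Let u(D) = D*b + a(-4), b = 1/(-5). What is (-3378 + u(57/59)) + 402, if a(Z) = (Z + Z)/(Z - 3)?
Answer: -6143479/2065 ≈ -2975.1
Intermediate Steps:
b = -⅕ ≈ -0.20000
a(Z) = 2*Z/(-3 + Z) (a(Z) = (2*Z)/(-3 + Z) = 2*Z/(-3 + Z))
u(D) = 8/7 - D/5 (u(D) = D*(-⅕) + 2*(-4)/(-3 - 4) = -D/5 + 2*(-4)/(-7) = -D/5 + 2*(-4)*(-⅐) = -D/5 + 8/7 = 8/7 - D/5)
(-3378 + u(57/59)) + 402 = (-3378 + (8/7 - 57/(5*59))) + 402 = (-3378 + (8/7 - ⅕*57/59)) + 402 = (-3378 + (8/7 - 57/295)) + 402 = (-3378 + 1961/2065) + 402 = -6973609/2065 + 402 = -6143479/2065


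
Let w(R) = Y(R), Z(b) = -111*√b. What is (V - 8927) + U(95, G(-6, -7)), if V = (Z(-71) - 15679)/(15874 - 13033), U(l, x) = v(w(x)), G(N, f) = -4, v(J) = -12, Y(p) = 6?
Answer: -25411378/2841 - 37*I*√71/947 ≈ -8944.5 - 0.32922*I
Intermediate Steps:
w(R) = 6
U(l, x) = -12
V = -15679/2841 - 37*I*√71/947 (V = (-111*I*√71 - 15679)/(15874 - 13033) = (-111*I*√71 - 15679)/2841 = (-111*I*√71 - 15679)*(1/2841) = (-15679 - 111*I*√71)*(1/2841) = -15679/2841 - 37*I*√71/947 ≈ -5.5188 - 0.32922*I)
(V - 8927) + U(95, G(-6, -7)) = ((-15679/2841 - 37*I*√71/947) - 8927) - 12 = (-25377286/2841 - 37*I*√71/947) - 12 = -25411378/2841 - 37*I*√71/947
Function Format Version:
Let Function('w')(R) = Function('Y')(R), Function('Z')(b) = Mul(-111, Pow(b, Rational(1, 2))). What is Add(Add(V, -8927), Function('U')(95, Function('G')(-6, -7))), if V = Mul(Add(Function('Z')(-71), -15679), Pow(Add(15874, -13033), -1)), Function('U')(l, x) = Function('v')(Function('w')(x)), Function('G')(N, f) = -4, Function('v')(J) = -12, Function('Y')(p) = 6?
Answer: Add(Rational(-25411378, 2841), Mul(Rational(-37, 947), I, Pow(71, Rational(1, 2)))) ≈ Add(-8944.5, Mul(-0.32922, I))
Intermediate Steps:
Function('w')(R) = 6
Function('U')(l, x) = -12
V = Add(Rational(-15679, 2841), Mul(Rational(-37, 947), I, Pow(71, Rational(1, 2)))) (V = Mul(Add(Mul(-111, Pow(-71, Rational(1, 2))), -15679), Pow(Add(15874, -13033), -1)) = Mul(Add(Mul(-111, Mul(I, Pow(71, Rational(1, 2)))), -15679), Pow(2841, -1)) = Mul(Add(Mul(-111, I, Pow(71, Rational(1, 2))), -15679), Rational(1, 2841)) = Mul(Add(-15679, Mul(-111, I, Pow(71, Rational(1, 2)))), Rational(1, 2841)) = Add(Rational(-15679, 2841), Mul(Rational(-37, 947), I, Pow(71, Rational(1, 2)))) ≈ Add(-5.5188, Mul(-0.32922, I)))
Add(Add(V, -8927), Function('U')(95, Function('G')(-6, -7))) = Add(Add(Add(Rational(-15679, 2841), Mul(Rational(-37, 947), I, Pow(71, Rational(1, 2)))), -8927), -12) = Add(Add(Rational(-25377286, 2841), Mul(Rational(-37, 947), I, Pow(71, Rational(1, 2)))), -12) = Add(Rational(-25411378, 2841), Mul(Rational(-37, 947), I, Pow(71, Rational(1, 2))))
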